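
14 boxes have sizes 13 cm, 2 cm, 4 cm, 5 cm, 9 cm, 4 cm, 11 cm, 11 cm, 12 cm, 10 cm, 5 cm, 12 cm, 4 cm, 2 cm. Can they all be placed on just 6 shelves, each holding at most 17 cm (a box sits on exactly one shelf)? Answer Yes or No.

No

Total = 104 cm; ⌈104/17⌉ = 7.
At least 7 shelves are required, but only 6 are allowed.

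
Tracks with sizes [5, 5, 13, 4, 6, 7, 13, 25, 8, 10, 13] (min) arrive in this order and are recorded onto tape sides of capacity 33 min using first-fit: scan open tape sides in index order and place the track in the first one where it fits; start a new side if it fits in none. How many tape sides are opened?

4

  5 → side 1 (new)  [load 5/33]
  5 → side 1  [load 10/33]
  13 → side 1  [load 23/33]
  4 → side 1  [load 27/33]
  6 → side 1  [load 33/33]
  7 → side 2 (new)  [load 7/33]
  13 → side 2  [load 20/33]
  25 → side 3 (new)  [load 25/33]
  8 → side 2  [load 28/33]
  10 → side 4 (new)  [load 10/33]
  13 → side 4  [load 23/33]
4 tape sides opened.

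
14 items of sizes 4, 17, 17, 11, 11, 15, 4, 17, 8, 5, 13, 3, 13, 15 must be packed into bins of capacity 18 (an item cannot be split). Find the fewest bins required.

Total = 17 + 17 + 17 + 15 + 15 + 13 + 13 + 11 + 11 + 8 + 5 + 4 + 4 + 3 = 153.
Lower bound: ⌈153/18⌉ = 9 bins.
A packing using 10 bins:
  bin 1: 17 = 17
  bin 2: 17 = 17
  bin 3: 17 = 17
  bin 4: 15 + 3 = 18
  bin 5: 15 = 15
  bin 6: 13 + 5 = 18
  bin 7: 13 + 4 = 17
  bin 8: 11 + 4 = 15
  bin 9: 11 = 11
  bin 10: 8 = 8
No arrangement into 9 bins stays within capacity, so 10 is optimal.

10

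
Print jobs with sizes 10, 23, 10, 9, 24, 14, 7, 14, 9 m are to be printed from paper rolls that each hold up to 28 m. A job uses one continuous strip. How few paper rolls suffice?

5

Total = 24 + 23 + 14 + 14 + 10 + 10 + 9 + 9 + 7 = 120 m.
Lower bound: ⌈120/28⌉ = 5 paper rolls.
A packing using 5 paper rolls:
  roll 1: 24 = 24
  roll 2: 23 = 23
  roll 3: 14 + 14 = 28
  roll 4: 10 + 10 + 7 = 27
  roll 5: 9 + 9 = 18
This matches the lower bound, so 5 is optimal.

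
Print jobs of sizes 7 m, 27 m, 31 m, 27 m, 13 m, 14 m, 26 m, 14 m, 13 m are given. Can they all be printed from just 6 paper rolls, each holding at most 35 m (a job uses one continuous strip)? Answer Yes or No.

Yes

A valid assignment using 6 paper rolls:
  roll 1: 31 = 31
  roll 2: 27 + 7 = 34
  roll 3: 27 = 27
  roll 4: 26 = 26
  roll 5: 14 + 14 = 28
  roll 6: 13 + 13 = 26
Every load is within 35 m, so 6 paper rolls suffice.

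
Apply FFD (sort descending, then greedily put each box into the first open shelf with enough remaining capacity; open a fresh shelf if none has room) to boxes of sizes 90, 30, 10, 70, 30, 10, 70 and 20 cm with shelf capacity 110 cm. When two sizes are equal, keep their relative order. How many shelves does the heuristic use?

3

Sorted descending: 90, 70, 70, 30, 30, 20, 10, 10.
  90 → shelf 1 (new)  [load 90/110]
  70 → shelf 2 (new)  [load 70/110]
  70 → shelf 3 (new)  [load 70/110]
  30 → shelf 2  [load 100/110]
  30 → shelf 3  [load 100/110]
  20 → shelf 1  [load 110/110]
  10 → shelf 2  [load 110/110]
  10 → shelf 3  [load 110/110]
3 shelves opened.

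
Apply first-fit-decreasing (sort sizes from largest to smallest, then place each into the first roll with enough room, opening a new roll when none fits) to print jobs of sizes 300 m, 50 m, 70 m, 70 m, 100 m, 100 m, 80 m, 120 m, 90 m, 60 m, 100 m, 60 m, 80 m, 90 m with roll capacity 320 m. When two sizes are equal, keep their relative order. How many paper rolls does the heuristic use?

Sorted descending: 300, 120, 100, 100, 100, 90, 90, 80, 80, 70, 70, 60, 60, 50.
  300 → roll 1 (new)  [load 300/320]
  120 → roll 2 (new)  [load 120/320]
  100 → roll 2  [load 220/320]
  100 → roll 2  [load 320/320]
  100 → roll 3 (new)  [load 100/320]
  90 → roll 3  [load 190/320]
  90 → roll 3  [load 280/320]
  80 → roll 4 (new)  [load 80/320]
  80 → roll 4  [load 160/320]
  70 → roll 4  [load 230/320]
  70 → roll 4  [load 300/320]
  60 → roll 5 (new)  [load 60/320]
  60 → roll 5  [load 120/320]
  50 → roll 5  [load 170/320]
5 paper rolls opened.

5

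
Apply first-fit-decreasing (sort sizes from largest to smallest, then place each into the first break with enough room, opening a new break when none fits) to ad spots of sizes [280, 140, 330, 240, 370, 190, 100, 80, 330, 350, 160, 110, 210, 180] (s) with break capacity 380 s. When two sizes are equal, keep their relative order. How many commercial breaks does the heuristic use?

Sorted descending: 370, 350, 330, 330, 280, 240, 210, 190, 180, 160, 140, 110, 100, 80.
  370 → break 1 (new)  [load 370/380]
  350 → break 2 (new)  [load 350/380]
  330 → break 3 (new)  [load 330/380]
  330 → break 4 (new)  [load 330/380]
  280 → break 5 (new)  [load 280/380]
  240 → break 6 (new)  [load 240/380]
  210 → break 7 (new)  [load 210/380]
  190 → break 8 (new)  [load 190/380]
  180 → break 8  [load 370/380]
  160 → break 7  [load 370/380]
  140 → break 6  [load 380/380]
  110 → break 9 (new)  [load 110/380]
  100 → break 5  [load 380/380]
  80 → break 9  [load 190/380]
9 commercial breaks opened.

9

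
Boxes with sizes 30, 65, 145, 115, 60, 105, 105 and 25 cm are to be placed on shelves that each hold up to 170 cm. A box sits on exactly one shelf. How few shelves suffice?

4

Total = 145 + 115 + 105 + 105 + 65 + 60 + 30 + 25 = 650 cm.
Lower bound: ⌈650/170⌉ = 4 shelves.
A packing using 4 shelves:
  shelf 1: 145 + 25 = 170
  shelf 2: 115 + 30 = 145
  shelf 3: 105 + 65 = 170
  shelf 4: 105 + 60 = 165
This matches the lower bound, so 4 is optimal.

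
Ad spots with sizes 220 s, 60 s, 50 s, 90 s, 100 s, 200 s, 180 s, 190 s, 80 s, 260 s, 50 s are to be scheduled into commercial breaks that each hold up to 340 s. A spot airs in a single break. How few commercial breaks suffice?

5

Total = 260 + 220 + 200 + 190 + 180 + 100 + 90 + 80 + 60 + 50 + 50 = 1480 s.
Lower bound: ⌈1480/340⌉ = 5 commercial breaks.
A packing using 5 commercial breaks:
  break 1: 260 + 80 = 340
  break 2: 220 + 100 = 320
  break 3: 200 + 90 + 50 = 340
  break 4: 190 + 60 + 50 = 300
  break 5: 180 = 180
This matches the lower bound, so 5 is optimal.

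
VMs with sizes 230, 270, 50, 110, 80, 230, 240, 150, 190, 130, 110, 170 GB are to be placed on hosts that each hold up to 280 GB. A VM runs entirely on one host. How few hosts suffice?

8

Total = 270 + 240 + 230 + 230 + 190 + 170 + 150 + 130 + 110 + 110 + 80 + 50 = 1960 GB.
Lower bound: ⌈1960/280⌉ = 7 hosts.
A packing using 8 hosts:
  host 1: 270 = 270
  host 2: 240 = 240
  host 3: 230 + 50 = 280
  host 4: 230 = 230
  host 5: 190 + 80 = 270
  host 6: 170 + 110 = 280
  host 7: 150 + 130 = 280
  host 8: 110 = 110
No arrangement into 7 hosts stays within capacity, so 8 is optimal.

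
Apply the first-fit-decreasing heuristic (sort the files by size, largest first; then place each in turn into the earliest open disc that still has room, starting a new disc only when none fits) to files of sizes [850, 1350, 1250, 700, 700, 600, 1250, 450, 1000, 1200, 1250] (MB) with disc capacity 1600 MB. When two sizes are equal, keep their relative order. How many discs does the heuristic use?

Sorted descending: 1350, 1250, 1250, 1250, 1200, 1000, 850, 700, 700, 600, 450.
  1350 → disc 1 (new)  [load 1350/1600]
  1250 → disc 2 (new)  [load 1250/1600]
  1250 → disc 3 (new)  [load 1250/1600]
  1250 → disc 4 (new)  [load 1250/1600]
  1200 → disc 5 (new)  [load 1200/1600]
  1000 → disc 6 (new)  [load 1000/1600]
  850 → disc 7 (new)  [load 850/1600]
  700 → disc 7  [load 1550/1600]
  700 → disc 8 (new)  [load 700/1600]
  600 → disc 6  [load 1600/1600]
  450 → disc 8  [load 1150/1600]
8 discs opened.

8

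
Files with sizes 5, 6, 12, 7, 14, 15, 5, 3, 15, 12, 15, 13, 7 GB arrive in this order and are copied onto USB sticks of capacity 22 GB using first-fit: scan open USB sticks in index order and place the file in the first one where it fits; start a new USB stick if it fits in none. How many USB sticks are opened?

8

  5 → USB stick 1 (new)  [load 5/22]
  6 → USB stick 1  [load 11/22]
  12 → USB stick 2 (new)  [load 12/22]
  7 → USB stick 1  [load 18/22]
  14 → USB stick 3 (new)  [load 14/22]
  15 → USB stick 4 (new)  [load 15/22]
  5 → USB stick 2  [load 17/22]
  3 → USB stick 1  [load 21/22]
  15 → USB stick 5 (new)  [load 15/22]
  12 → USB stick 6 (new)  [load 12/22]
  15 → USB stick 7 (new)  [load 15/22]
  13 → USB stick 8 (new)  [load 13/22]
  7 → USB stick 3  [load 21/22]
8 USB sticks opened.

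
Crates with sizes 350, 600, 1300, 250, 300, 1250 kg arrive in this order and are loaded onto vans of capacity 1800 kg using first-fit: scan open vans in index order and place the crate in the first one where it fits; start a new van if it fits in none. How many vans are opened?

3

  350 → van 1 (new)  [load 350/1800]
  600 → van 1  [load 950/1800]
  1300 → van 2 (new)  [load 1300/1800]
  250 → van 1  [load 1200/1800]
  300 → van 1  [load 1500/1800]
  1250 → van 3 (new)  [load 1250/1800]
3 vans opened.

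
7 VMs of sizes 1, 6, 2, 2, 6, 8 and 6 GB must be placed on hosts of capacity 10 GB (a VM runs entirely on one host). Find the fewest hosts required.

Total = 8 + 6 + 6 + 6 + 2 + 2 + 1 = 31 GB.
Lower bound: ⌈31/10⌉ = 4 hosts.
A packing using 4 hosts:
  host 1: 8 + 2 = 10
  host 2: 6 + 2 + 1 = 9
  host 3: 6 = 6
  host 4: 6 = 6
This matches the lower bound, so 4 is optimal.

4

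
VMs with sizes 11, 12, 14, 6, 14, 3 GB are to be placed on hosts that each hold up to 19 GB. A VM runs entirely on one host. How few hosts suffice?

4

Total = 14 + 14 + 12 + 11 + 6 + 3 = 60 GB.
Lower bound: ⌈60/19⌉ = 4 hosts.
A packing using 4 hosts:
  host 1: 14 + 3 = 17
  host 2: 14 = 14
  host 3: 12 + 6 = 18
  host 4: 11 = 11
This matches the lower bound, so 4 is optimal.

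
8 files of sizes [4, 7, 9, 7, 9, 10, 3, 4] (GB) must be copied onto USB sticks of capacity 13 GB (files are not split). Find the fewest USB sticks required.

5

Total = 10 + 9 + 9 + 7 + 7 + 4 + 4 + 3 = 53 GB.
Lower bound: ⌈53/13⌉ = 5 USB sticks.
A packing using 5 USB sticks:
  USB stick 1: 10 + 3 = 13
  USB stick 2: 9 + 4 = 13
  USB stick 3: 9 + 4 = 13
  USB stick 4: 7 = 7
  USB stick 5: 7 = 7
This matches the lower bound, so 5 is optimal.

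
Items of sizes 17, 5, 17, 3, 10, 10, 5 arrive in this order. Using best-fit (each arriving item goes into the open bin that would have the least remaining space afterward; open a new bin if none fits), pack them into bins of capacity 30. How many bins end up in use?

  17 → bin 1 (new)  [load 17/30]
  5 → bin 1  [load 22/30]
  17 → bin 2 (new)  [load 17/30]
  3 → bin 1  [load 25/30]
  10 → bin 2  [load 27/30]
  10 → bin 3 (new)  [load 10/30]
  5 → bin 1  [load 30/30]
3 bins opened.

3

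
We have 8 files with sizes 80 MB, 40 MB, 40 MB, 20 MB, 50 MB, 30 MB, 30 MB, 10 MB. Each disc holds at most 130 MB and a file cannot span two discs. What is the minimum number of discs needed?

Total = 80 + 50 + 40 + 40 + 30 + 30 + 20 + 10 = 300 MB.
Lower bound: ⌈300/130⌉ = 3 discs.
A packing using 3 discs:
  disc 1: 80 + 50 = 130
  disc 2: 40 + 40 + 30 + 20 = 130
  disc 3: 30 + 10 = 40
This matches the lower bound, so 3 is optimal.

3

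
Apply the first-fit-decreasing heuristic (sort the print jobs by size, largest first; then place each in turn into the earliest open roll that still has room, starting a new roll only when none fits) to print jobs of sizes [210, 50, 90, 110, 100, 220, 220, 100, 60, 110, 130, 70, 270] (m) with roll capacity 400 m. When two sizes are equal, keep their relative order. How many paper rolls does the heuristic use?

Sorted descending: 270, 220, 220, 210, 130, 110, 110, 100, 100, 90, 70, 60, 50.
  270 → roll 1 (new)  [load 270/400]
  220 → roll 2 (new)  [load 220/400]
  220 → roll 3 (new)  [load 220/400]
  210 → roll 4 (new)  [load 210/400]
  130 → roll 1  [load 400/400]
  110 → roll 2  [load 330/400]
  110 → roll 3  [load 330/400]
  100 → roll 4  [load 310/400]
  100 → roll 5 (new)  [load 100/400]
  90 → roll 4  [load 400/400]
  70 → roll 2  [load 400/400]
  60 → roll 3  [load 390/400]
  50 → roll 5  [load 150/400]
5 paper rolls opened.

5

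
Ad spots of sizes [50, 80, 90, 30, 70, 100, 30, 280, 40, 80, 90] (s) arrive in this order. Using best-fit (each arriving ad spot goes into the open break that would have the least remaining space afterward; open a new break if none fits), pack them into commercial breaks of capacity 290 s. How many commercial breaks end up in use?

  50 → break 1 (new)  [load 50/290]
  80 → break 1  [load 130/290]
  90 → break 1  [load 220/290]
  30 → break 1  [load 250/290]
  70 → break 2 (new)  [load 70/290]
  100 → break 2  [load 170/290]
  30 → break 1  [load 280/290]
  280 → break 3 (new)  [load 280/290]
  40 → break 2  [load 210/290]
  80 → break 2  [load 290/290]
  90 → break 4 (new)  [load 90/290]
4 commercial breaks opened.

4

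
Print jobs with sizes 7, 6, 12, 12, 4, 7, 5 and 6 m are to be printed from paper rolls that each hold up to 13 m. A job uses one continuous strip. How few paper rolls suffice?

Total = 12 + 12 + 7 + 7 + 6 + 6 + 5 + 4 = 59 m.
Lower bound: ⌈59/13⌉ = 5 paper rolls.
A packing using 5 paper rolls:
  roll 1: 12 = 12
  roll 2: 12 = 12
  roll 3: 7 + 6 = 13
  roll 4: 7 + 6 = 13
  roll 5: 5 + 4 = 9
This matches the lower bound, so 5 is optimal.

5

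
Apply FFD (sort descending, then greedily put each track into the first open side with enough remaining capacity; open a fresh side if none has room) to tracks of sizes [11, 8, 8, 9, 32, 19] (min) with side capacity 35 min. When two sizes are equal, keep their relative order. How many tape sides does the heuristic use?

3

Sorted descending: 32, 19, 11, 9, 8, 8.
  32 → side 1 (new)  [load 32/35]
  19 → side 2 (new)  [load 19/35]
  11 → side 2  [load 30/35]
  9 → side 3 (new)  [load 9/35]
  8 → side 3  [load 17/35]
  8 → side 3  [load 25/35]
3 tape sides opened.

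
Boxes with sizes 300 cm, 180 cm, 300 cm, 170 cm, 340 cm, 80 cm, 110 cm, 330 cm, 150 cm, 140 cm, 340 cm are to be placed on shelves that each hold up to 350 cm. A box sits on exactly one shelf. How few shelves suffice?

8

Total = 340 + 340 + 330 + 300 + 300 + 180 + 170 + 150 + 140 + 110 + 80 = 2440 cm.
Lower bound: ⌈2440/350⌉ = 7 shelves.
A packing using 8 shelves:
  shelf 1: 340 = 340
  shelf 2: 340 = 340
  shelf 3: 330 = 330
  shelf 4: 300 = 300
  shelf 5: 300 = 300
  shelf 6: 180 + 170 = 350
  shelf 7: 150 + 140 = 290
  shelf 8: 110 + 80 = 190
No arrangement into 7 shelves stays within capacity, so 8 is optimal.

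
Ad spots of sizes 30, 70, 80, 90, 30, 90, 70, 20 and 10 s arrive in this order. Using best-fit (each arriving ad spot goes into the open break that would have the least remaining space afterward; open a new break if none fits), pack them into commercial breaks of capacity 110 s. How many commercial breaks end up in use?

  30 → break 1 (new)  [load 30/110]
  70 → break 1  [load 100/110]
  80 → break 2 (new)  [load 80/110]
  90 → break 3 (new)  [load 90/110]
  30 → break 2  [load 110/110]
  90 → break 4 (new)  [load 90/110]
  70 → break 5 (new)  [load 70/110]
  20 → break 3  [load 110/110]
  10 → break 1  [load 110/110]
5 commercial breaks opened.

5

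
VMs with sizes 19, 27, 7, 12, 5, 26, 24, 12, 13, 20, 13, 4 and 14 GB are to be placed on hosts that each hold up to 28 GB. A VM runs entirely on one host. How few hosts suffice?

Total = 27 + 26 + 24 + 20 + 19 + 14 + 13 + 13 + 12 + 12 + 7 + 5 + 4 = 196 GB.
Lower bound: ⌈196/28⌉ = 7 hosts.
A packing using 8 hosts:
  host 1: 27 = 27
  host 2: 26 = 26
  host 3: 24 + 4 = 28
  host 4: 20 + 7 = 27
  host 5: 19 + 5 = 24
  host 6: 14 + 13 = 27
  host 7: 13 + 12 = 25
  host 8: 12 = 12
No arrangement into 7 hosts stays within capacity, so 8 is optimal.

8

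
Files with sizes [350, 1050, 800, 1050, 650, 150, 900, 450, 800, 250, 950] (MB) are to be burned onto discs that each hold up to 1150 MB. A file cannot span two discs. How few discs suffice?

7

Total = 1050 + 1050 + 950 + 900 + 800 + 800 + 650 + 450 + 350 + 250 + 150 = 7400 MB.
Lower bound: ⌈7400/1150⌉ = 7 discs.
A packing using 7 discs:
  disc 1: 1050 = 1050
  disc 2: 1050 = 1050
  disc 3: 950 + 150 = 1100
  disc 4: 900 + 250 = 1150
  disc 5: 800 + 350 = 1150
  disc 6: 800 = 800
  disc 7: 650 + 450 = 1100
This matches the lower bound, so 7 is optimal.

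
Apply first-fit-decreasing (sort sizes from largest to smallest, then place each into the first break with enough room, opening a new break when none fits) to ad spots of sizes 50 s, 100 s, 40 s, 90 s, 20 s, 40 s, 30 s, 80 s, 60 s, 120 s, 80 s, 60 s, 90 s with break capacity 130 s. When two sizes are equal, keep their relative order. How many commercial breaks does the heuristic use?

Sorted descending: 120, 100, 90, 90, 80, 80, 60, 60, 50, 40, 40, 30, 20.
  120 → break 1 (new)  [load 120/130]
  100 → break 2 (new)  [load 100/130]
  90 → break 3 (new)  [load 90/130]
  90 → break 4 (new)  [load 90/130]
  80 → break 5 (new)  [load 80/130]
  80 → break 6 (new)  [load 80/130]
  60 → break 7 (new)  [load 60/130]
  60 → break 7  [load 120/130]
  50 → break 5  [load 130/130]
  40 → break 3  [load 130/130]
  40 → break 4  [load 130/130]
  30 → break 2  [load 130/130]
  20 → break 6  [load 100/130]
7 commercial breaks opened.

7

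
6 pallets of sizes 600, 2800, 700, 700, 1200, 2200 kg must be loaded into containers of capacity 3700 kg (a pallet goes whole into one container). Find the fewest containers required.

3

Total = 2800 + 2200 + 1200 + 700 + 700 + 600 = 8200 kg.
Lower bound: ⌈8200/3700⌉ = 3 containers.
A packing using 3 containers:
  container 1: 2800 + 700 = 3500
  container 2: 2200 + 1200 = 3400
  container 3: 700 + 600 = 1300
This matches the lower bound, so 3 is optimal.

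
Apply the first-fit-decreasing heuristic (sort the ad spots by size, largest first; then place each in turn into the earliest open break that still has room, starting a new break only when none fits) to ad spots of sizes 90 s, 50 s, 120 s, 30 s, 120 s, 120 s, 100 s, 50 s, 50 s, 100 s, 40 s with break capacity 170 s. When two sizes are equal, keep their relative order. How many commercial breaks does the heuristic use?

Sorted descending: 120, 120, 120, 100, 100, 90, 50, 50, 50, 40, 30.
  120 → break 1 (new)  [load 120/170]
  120 → break 2 (new)  [load 120/170]
  120 → break 3 (new)  [load 120/170]
  100 → break 4 (new)  [load 100/170]
  100 → break 5 (new)  [load 100/170]
  90 → break 6 (new)  [load 90/170]
  50 → break 1  [load 170/170]
  50 → break 2  [load 170/170]
  50 → break 3  [load 170/170]
  40 → break 4  [load 140/170]
  30 → break 4  [load 170/170]
6 commercial breaks opened.

6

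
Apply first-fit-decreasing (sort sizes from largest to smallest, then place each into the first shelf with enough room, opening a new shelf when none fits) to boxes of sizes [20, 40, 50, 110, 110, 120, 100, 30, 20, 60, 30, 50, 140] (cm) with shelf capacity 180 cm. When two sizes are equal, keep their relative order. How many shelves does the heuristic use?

Sorted descending: 140, 120, 110, 110, 100, 60, 50, 50, 40, 30, 30, 20, 20.
  140 → shelf 1 (new)  [load 140/180]
  120 → shelf 2 (new)  [load 120/180]
  110 → shelf 3 (new)  [load 110/180]
  110 → shelf 4 (new)  [load 110/180]
  100 → shelf 5 (new)  [load 100/180]
  60 → shelf 2  [load 180/180]
  50 → shelf 3  [load 160/180]
  50 → shelf 4  [load 160/180]
  40 → shelf 1  [load 180/180]
  30 → shelf 5  [load 130/180]
  30 → shelf 5  [load 160/180]
  20 → shelf 3  [load 180/180]
  20 → shelf 4  [load 180/180]
5 shelves opened.

5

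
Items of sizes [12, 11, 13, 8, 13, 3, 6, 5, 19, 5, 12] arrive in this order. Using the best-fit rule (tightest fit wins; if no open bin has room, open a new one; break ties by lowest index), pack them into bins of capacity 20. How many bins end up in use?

6

  12 → bin 1 (new)  [load 12/20]
  11 → bin 2 (new)  [load 11/20]
  13 → bin 3 (new)  [load 13/20]
  8 → bin 1  [load 20/20]
  13 → bin 4 (new)  [load 13/20]
  3 → bin 3  [load 16/20]
  6 → bin 4  [load 19/20]
  5 → bin 2  [load 16/20]
  19 → bin 5 (new)  [load 19/20]
  5 → bin 6 (new)  [load 5/20]
  12 → bin 6  [load 17/20]
6 bins opened.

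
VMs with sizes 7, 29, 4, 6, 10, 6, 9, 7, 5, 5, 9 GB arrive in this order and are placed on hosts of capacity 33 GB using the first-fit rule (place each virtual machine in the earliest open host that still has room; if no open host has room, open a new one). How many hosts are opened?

4

  7 → host 1 (new)  [load 7/33]
  29 → host 2 (new)  [load 29/33]
  4 → host 1  [load 11/33]
  6 → host 1  [load 17/33]
  10 → host 1  [load 27/33]
  6 → host 1  [load 33/33]
  9 → host 3 (new)  [load 9/33]
  7 → host 3  [load 16/33]
  5 → host 3  [load 21/33]
  5 → host 3  [load 26/33]
  9 → host 4 (new)  [load 9/33]
4 hosts opened.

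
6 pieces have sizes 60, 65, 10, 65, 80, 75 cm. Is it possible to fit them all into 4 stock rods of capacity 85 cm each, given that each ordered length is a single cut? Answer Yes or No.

Total = 355 cm; ⌈355/85⌉ = 5.
At least 5 stock rods are required, but only 4 are allowed.

No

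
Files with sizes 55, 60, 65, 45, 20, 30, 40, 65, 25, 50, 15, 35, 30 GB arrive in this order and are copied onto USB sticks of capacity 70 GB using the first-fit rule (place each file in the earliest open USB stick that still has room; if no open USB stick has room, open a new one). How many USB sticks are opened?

9

  55 → USB stick 1 (new)  [load 55/70]
  60 → USB stick 2 (new)  [load 60/70]
  65 → USB stick 3 (new)  [load 65/70]
  45 → USB stick 4 (new)  [load 45/70]
  20 → USB stick 4  [load 65/70]
  30 → USB stick 5 (new)  [load 30/70]
  40 → USB stick 5  [load 70/70]
  65 → USB stick 6 (new)  [load 65/70]
  25 → USB stick 7 (new)  [load 25/70]
  50 → USB stick 8 (new)  [load 50/70]
  15 → USB stick 1  [load 70/70]
  35 → USB stick 7  [load 60/70]
  30 → USB stick 9 (new)  [load 30/70]
9 USB sticks opened.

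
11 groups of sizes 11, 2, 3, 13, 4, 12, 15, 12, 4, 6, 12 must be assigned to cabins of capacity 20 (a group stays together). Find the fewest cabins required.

Total = 15 + 13 + 12 + 12 + 12 + 11 + 6 + 4 + 4 + 3 + 2 = 94.
Lower bound: ⌈94/20⌉ = 5 cabins.
Also, 6 groups each exceed 10, and no two of those can share a cabin, so at least 6 cabins are needed.
A packing using 6 cabins:
  cabin 1: 15 + 4 = 19
  cabin 2: 13 + 6 = 19
  cabin 3: 12 + 4 + 3 = 19
  cabin 4: 12 + 2 = 14
  cabin 5: 12 = 12
  cabin 6: 11 = 11
This matches the lower bound, so 6 is optimal.

6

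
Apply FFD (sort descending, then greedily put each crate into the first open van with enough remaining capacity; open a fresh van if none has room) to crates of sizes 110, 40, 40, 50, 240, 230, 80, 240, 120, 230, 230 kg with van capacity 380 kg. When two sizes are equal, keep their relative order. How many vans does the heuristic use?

5

Sorted descending: 240, 240, 230, 230, 230, 120, 110, 80, 50, 40, 40.
  240 → van 1 (new)  [load 240/380]
  240 → van 2 (new)  [load 240/380]
  230 → van 3 (new)  [load 230/380]
  230 → van 4 (new)  [load 230/380]
  230 → van 5 (new)  [load 230/380]
  120 → van 1  [load 360/380]
  110 → van 2  [load 350/380]
  80 → van 3  [load 310/380]
  50 → van 3  [load 360/380]
  40 → van 4  [load 270/380]
  40 → van 4  [load 310/380]
5 vans opened.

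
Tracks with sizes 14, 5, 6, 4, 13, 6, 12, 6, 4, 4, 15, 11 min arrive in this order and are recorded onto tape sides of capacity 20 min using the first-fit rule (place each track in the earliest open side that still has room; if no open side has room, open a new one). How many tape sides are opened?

6

  14 → side 1 (new)  [load 14/20]
  5 → side 1  [load 19/20]
  6 → side 2 (new)  [load 6/20]
  4 → side 2  [load 10/20]
  13 → side 3 (new)  [load 13/20]
  6 → side 2  [load 16/20]
  12 → side 4 (new)  [load 12/20]
  6 → side 3  [load 19/20]
  4 → side 2  [load 20/20]
  4 → side 4  [load 16/20]
  15 → side 5 (new)  [load 15/20]
  11 → side 6 (new)  [load 11/20]
6 tape sides opened.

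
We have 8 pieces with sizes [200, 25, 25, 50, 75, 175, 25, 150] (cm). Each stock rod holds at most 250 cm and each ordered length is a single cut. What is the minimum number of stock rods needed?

3

Total = 200 + 175 + 150 + 75 + 50 + 25 + 25 + 25 = 725 cm.
Lower bound: ⌈725/250⌉ = 3 stock rods.
A packing using 3 stock rods:
  stock rod 1: 200 + 50 = 250
  stock rod 2: 175 + 75 = 250
  stock rod 3: 150 + 25 + 25 + 25 = 225
This matches the lower bound, so 3 is optimal.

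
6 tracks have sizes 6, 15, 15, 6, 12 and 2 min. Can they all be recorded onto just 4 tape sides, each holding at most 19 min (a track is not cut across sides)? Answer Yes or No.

A valid assignment using 4 tape sides:
  side 1: 15 + 2 = 17
  side 2: 15 = 15
  side 3: 12 + 6 = 18
  side 4: 6 = 6
Every load is within 19 min, so 4 tape sides suffice.

Yes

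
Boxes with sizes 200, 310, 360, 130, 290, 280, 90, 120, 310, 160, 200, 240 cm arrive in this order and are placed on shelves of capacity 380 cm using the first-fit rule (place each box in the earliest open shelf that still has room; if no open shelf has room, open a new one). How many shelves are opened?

9

  200 → shelf 1 (new)  [load 200/380]
  310 → shelf 2 (new)  [load 310/380]
  360 → shelf 3 (new)  [load 360/380]
  130 → shelf 1  [load 330/380]
  290 → shelf 4 (new)  [load 290/380]
  280 → shelf 5 (new)  [load 280/380]
  90 → shelf 4  [load 380/380]
  120 → shelf 6 (new)  [load 120/380]
  310 → shelf 7 (new)  [load 310/380]
  160 → shelf 6  [load 280/380]
  200 → shelf 8 (new)  [load 200/380]
  240 → shelf 9 (new)  [load 240/380]
9 shelves opened.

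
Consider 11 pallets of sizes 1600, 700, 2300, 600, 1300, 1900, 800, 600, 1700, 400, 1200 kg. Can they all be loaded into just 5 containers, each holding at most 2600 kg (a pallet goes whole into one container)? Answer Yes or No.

Total = 13100 kg; ⌈13100/2600⌉ = 6.
At least 6 containers are required, but only 5 are allowed.

No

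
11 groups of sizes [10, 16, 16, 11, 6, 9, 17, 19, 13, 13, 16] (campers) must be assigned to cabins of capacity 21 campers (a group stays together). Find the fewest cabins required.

Total = 19 + 17 + 16 + 16 + 16 + 13 + 13 + 11 + 10 + 9 + 6 = 146 campers.
Lower bound: ⌈146/21⌉ = 7 cabins.
Also, 8 groups each exceed 21/2 campers, and no two of those can share a cabin, so at least 8 cabins are needed.
A packing using 9 cabins:
  cabin 1: 19 = 19
  cabin 2: 17 = 17
  cabin 3: 16 = 16
  cabin 4: 16 = 16
  cabin 5: 16 = 16
  cabin 6: 13 + 6 = 19
  cabin 7: 13 = 13
  cabin 8: 11 + 10 = 21
  cabin 9: 9 = 9
No arrangement into 8 cabins stays within capacity, so 9 is optimal.

9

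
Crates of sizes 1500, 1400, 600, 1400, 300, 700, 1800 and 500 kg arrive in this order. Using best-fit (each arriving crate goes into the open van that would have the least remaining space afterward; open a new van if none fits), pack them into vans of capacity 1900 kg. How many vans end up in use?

  1500 → van 1 (new)  [load 1500/1900]
  1400 → van 2 (new)  [load 1400/1900]
  600 → van 3 (new)  [load 600/1900]
  1400 → van 4 (new)  [load 1400/1900]
  300 → van 1  [load 1800/1900]
  700 → van 3  [load 1300/1900]
  1800 → van 5 (new)  [load 1800/1900]
  500 → van 2  [load 1900/1900]
5 vans opened.

5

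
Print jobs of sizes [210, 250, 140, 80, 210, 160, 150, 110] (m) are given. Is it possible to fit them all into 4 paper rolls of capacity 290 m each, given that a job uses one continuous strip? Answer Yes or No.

Total = 1310 m; ⌈1310/290⌉ = 5.
At least 5 paper rolls are required, but only 4 are allowed.

No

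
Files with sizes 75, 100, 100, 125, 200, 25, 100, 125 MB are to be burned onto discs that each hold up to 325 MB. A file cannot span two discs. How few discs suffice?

Total = 200 + 125 + 125 + 100 + 100 + 100 + 75 + 25 = 850 MB.
Lower bound: ⌈850/325⌉ = 3 discs.
A packing using 3 discs:
  disc 1: 200 + 125 = 325
  disc 2: 125 + 100 + 100 = 325
  disc 3: 100 + 75 + 25 = 200
This matches the lower bound, so 3 is optimal.

3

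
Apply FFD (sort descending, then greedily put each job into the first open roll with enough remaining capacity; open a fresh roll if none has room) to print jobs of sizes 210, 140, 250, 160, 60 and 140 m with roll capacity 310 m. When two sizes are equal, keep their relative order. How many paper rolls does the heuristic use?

4

Sorted descending: 250, 210, 160, 140, 140, 60.
  250 → roll 1 (new)  [load 250/310]
  210 → roll 2 (new)  [load 210/310]
  160 → roll 3 (new)  [load 160/310]
  140 → roll 3  [load 300/310]
  140 → roll 4 (new)  [load 140/310]
  60 → roll 1  [load 310/310]
4 paper rolls opened.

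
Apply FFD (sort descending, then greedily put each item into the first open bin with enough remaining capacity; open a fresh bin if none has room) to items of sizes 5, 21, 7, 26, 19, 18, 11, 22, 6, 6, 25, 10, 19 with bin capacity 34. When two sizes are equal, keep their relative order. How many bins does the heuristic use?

7

Sorted descending: 26, 25, 22, 21, 19, 19, 18, 11, 10, 7, 6, 6, 5.
  26 → bin 1 (new)  [load 26/34]
  25 → bin 2 (new)  [load 25/34]
  22 → bin 3 (new)  [load 22/34]
  21 → bin 4 (new)  [load 21/34]
  19 → bin 5 (new)  [load 19/34]
  19 → bin 6 (new)  [load 19/34]
  18 → bin 7 (new)  [load 18/34]
  11 → bin 3  [load 33/34]
  10 → bin 4  [load 31/34]
  7 → bin 1  [load 33/34]
  6 → bin 2  [load 31/34]
  6 → bin 5  [load 25/34]
  5 → bin 5  [load 30/34]
7 bins opened.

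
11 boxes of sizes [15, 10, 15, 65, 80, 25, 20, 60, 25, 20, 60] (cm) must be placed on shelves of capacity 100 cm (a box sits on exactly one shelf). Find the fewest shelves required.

4

Total = 80 + 65 + 60 + 60 + 25 + 25 + 20 + 20 + 15 + 15 + 10 = 395 cm.
Lower bound: ⌈395/100⌉ = 4 shelves.
A packing using 4 shelves:
  shelf 1: 80 + 20 = 100
  shelf 2: 65 + 25 + 10 = 100
  shelf 3: 60 + 25 + 15 = 100
  shelf 4: 60 + 20 + 15 = 95
This matches the lower bound, so 4 is optimal.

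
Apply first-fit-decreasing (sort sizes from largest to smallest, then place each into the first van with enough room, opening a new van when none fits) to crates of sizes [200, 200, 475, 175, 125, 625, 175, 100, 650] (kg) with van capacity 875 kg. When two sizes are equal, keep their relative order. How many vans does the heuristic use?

Sorted descending: 650, 625, 475, 200, 200, 175, 175, 125, 100.
  650 → van 1 (new)  [load 650/875]
  625 → van 2 (new)  [load 625/875]
  475 → van 3 (new)  [load 475/875]
  200 → van 1  [load 850/875]
  200 → van 2  [load 825/875]
  175 → van 3  [load 650/875]
  175 → van 3  [load 825/875]
  125 → van 4 (new)  [load 125/875]
  100 → van 4  [load 225/875]
4 vans opened.

4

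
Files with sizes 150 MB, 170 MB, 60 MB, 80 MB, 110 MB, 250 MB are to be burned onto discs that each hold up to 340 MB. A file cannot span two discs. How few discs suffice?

Total = 250 + 170 + 150 + 110 + 80 + 60 = 820 MB.
Lower bound: ⌈820/340⌉ = 3 discs.
A packing using 3 discs:
  disc 1: 250 + 80 = 330
  disc 2: 170 + 150 = 320
  disc 3: 110 + 60 = 170
This matches the lower bound, so 3 is optimal.

3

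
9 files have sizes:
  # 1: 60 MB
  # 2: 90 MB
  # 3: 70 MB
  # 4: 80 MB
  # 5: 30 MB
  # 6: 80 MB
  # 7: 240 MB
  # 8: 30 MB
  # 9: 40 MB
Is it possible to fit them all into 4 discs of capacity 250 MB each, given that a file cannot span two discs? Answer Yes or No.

Yes

A valid assignment using 3 discs:
  disc 1: 240 = 240
  disc 2: 90 + 80 + 80 = 250
  disc 3: 70 + 60 + 40 + 30 + 30 = 230
That uses only 3 ≤ 4, so 4 discs are enough.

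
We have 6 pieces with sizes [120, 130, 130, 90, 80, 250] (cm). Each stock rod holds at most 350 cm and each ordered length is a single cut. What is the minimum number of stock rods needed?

3

Total = 250 + 130 + 130 + 120 + 90 + 80 = 800 cm.
Lower bound: ⌈800/350⌉ = 3 stock rods.
A packing using 3 stock rods:
  stock rod 1: 250 + 90 = 340
  stock rod 2: 130 + 130 + 80 = 340
  stock rod 3: 120 = 120
This matches the lower bound, so 3 is optimal.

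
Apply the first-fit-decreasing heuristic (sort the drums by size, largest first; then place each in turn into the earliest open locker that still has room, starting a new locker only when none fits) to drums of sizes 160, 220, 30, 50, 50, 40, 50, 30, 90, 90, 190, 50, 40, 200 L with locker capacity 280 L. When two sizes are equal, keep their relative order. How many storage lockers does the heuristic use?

5

Sorted descending: 220, 200, 190, 160, 90, 90, 50, 50, 50, 50, 40, 40, 30, 30.
  220 → locker 1 (new)  [load 220/280]
  200 → locker 2 (new)  [load 200/280]
  190 → locker 3 (new)  [load 190/280]
  160 → locker 4 (new)  [load 160/280]
  90 → locker 3  [load 280/280]
  90 → locker 4  [load 250/280]
  50 → locker 1  [load 270/280]
  50 → locker 2  [load 250/280]
  50 → locker 5 (new)  [load 50/280]
  50 → locker 5  [load 100/280]
  40 → locker 5  [load 140/280]
  40 → locker 5  [load 180/280]
  30 → locker 2  [load 280/280]
  30 → locker 4  [load 280/280]
5 storage lockers opened.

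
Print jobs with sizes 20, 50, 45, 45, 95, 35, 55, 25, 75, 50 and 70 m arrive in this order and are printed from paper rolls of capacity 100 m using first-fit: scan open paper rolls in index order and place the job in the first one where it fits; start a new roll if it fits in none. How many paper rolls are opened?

7

  20 → roll 1 (new)  [load 20/100]
  50 → roll 1  [load 70/100]
  45 → roll 2 (new)  [load 45/100]
  45 → roll 2  [load 90/100]
  95 → roll 3 (new)  [load 95/100]
  35 → roll 4 (new)  [load 35/100]
  55 → roll 4  [load 90/100]
  25 → roll 1  [load 95/100]
  75 → roll 5 (new)  [load 75/100]
  50 → roll 6 (new)  [load 50/100]
  70 → roll 7 (new)  [load 70/100]
7 paper rolls opened.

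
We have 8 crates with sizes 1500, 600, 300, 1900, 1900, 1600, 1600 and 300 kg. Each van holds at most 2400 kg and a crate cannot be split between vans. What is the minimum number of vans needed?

5

Total = 1900 + 1900 + 1600 + 1600 + 1500 + 600 + 300 + 300 = 9700 kg.
Lower bound: ⌈9700/2400⌉ = 5 vans.
A packing using 5 vans:
  van 1: 1900 + 300 = 2200
  van 2: 1900 + 300 = 2200
  van 3: 1600 + 600 = 2200
  van 4: 1600 = 1600
  van 5: 1500 = 1500
This matches the lower bound, so 5 is optimal.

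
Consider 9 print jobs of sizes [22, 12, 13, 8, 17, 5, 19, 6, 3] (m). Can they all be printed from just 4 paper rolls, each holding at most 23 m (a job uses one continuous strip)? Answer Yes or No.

Total = 105 m; ⌈105/23⌉ = 5.
At least 5 paper rolls are required, but only 4 are allowed.

No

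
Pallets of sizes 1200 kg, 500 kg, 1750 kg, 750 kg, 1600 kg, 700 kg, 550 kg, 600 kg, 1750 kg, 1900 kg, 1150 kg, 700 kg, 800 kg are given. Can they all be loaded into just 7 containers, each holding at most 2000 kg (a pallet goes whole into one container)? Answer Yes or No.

No

Total = 13950 kg; ⌈13950/2000⌉ = 7.
The bound of 7 does not rule out 7, but exhaustive search shows no assignment into 7 containers of capacity 2000 kg exists — the minimum is 8.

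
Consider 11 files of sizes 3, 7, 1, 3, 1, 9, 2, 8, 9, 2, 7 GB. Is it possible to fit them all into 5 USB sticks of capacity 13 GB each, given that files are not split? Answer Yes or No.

Yes

A valid assignment using 5 USB sticks:
  USB stick 1: 9 + 3 + 1 = 13
  USB stick 2: 9 + 3 + 1 = 13
  USB stick 3: 8 + 2 + 2 = 12
  USB stick 4: 7 = 7
  USB stick 5: 7 = 7
Every load is within 13 GB, so 5 USB sticks suffice.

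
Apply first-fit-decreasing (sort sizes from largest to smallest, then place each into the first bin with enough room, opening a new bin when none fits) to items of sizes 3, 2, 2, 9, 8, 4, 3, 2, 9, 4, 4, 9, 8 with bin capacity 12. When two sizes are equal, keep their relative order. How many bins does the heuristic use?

Sorted descending: 9, 9, 9, 8, 8, 4, 4, 4, 3, 3, 2, 2, 2.
  9 → bin 1 (new)  [load 9/12]
  9 → bin 2 (new)  [load 9/12]
  9 → bin 3 (new)  [load 9/12]
  8 → bin 4 (new)  [load 8/12]
  8 → bin 5 (new)  [load 8/12]
  4 → bin 4  [load 12/12]
  4 → bin 5  [load 12/12]
  4 → bin 6 (new)  [load 4/12]
  3 → bin 1  [load 12/12]
  3 → bin 2  [load 12/12]
  2 → bin 3  [load 11/12]
  2 → bin 6  [load 6/12]
  2 → bin 6  [load 8/12]
6 bins opened.

6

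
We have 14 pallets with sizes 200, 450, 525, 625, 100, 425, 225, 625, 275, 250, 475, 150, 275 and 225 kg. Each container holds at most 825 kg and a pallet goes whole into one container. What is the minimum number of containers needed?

7

Total = 625 + 625 + 525 + 475 + 450 + 425 + 275 + 275 + 250 + 225 + 225 + 200 + 150 + 100 = 4825 kg.
Lower bound: ⌈4825/825⌉ = 6 containers.
A packing using 7 containers:
  container 1: 625 + 200 = 825
  container 2: 625 + 150 = 775
  container 3: 525 + 275 = 800
  container 4: 475 + 275 = 750
  container 5: 450 + 250 + 100 = 800
  container 6: 425 + 225 = 650
  container 7: 225 = 225
No arrangement into 6 containers stays within capacity, so 7 is optimal.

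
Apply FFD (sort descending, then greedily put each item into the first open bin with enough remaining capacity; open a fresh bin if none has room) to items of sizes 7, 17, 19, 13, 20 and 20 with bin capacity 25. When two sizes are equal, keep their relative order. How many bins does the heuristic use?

Sorted descending: 20, 20, 19, 17, 13, 7.
  20 → bin 1 (new)  [load 20/25]
  20 → bin 2 (new)  [load 20/25]
  19 → bin 3 (new)  [load 19/25]
  17 → bin 4 (new)  [load 17/25]
  13 → bin 5 (new)  [load 13/25]
  7 → bin 4  [load 24/25]
5 bins opened.

5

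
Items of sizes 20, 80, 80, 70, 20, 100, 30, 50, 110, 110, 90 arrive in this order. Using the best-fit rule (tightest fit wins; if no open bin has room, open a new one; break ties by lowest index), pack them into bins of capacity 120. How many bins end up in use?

  20 → bin 1 (new)  [load 20/120]
  80 → bin 1  [load 100/120]
  80 → bin 2 (new)  [load 80/120]
  70 → bin 3 (new)  [load 70/120]
  20 → bin 1  [load 120/120]
  100 → bin 4 (new)  [load 100/120]
  30 → bin 2  [load 110/120]
  50 → bin 3  [load 120/120]
  110 → bin 5 (new)  [load 110/120]
  110 → bin 6 (new)  [load 110/120]
  90 → bin 7 (new)  [load 90/120]
7 bins opened.

7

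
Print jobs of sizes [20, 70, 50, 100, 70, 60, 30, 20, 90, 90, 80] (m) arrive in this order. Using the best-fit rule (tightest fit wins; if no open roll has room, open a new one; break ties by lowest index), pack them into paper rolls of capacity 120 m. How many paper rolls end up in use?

  20 → roll 1 (new)  [load 20/120]
  70 → roll 1  [load 90/120]
  50 → roll 2 (new)  [load 50/120]
  100 → roll 3 (new)  [load 100/120]
  70 → roll 2  [load 120/120]
  60 → roll 4 (new)  [load 60/120]
  30 → roll 1  [load 120/120]
  20 → roll 3  [load 120/120]
  90 → roll 5 (new)  [load 90/120]
  90 → roll 6 (new)  [load 90/120]
  80 → roll 7 (new)  [load 80/120]
7 paper rolls opened.

7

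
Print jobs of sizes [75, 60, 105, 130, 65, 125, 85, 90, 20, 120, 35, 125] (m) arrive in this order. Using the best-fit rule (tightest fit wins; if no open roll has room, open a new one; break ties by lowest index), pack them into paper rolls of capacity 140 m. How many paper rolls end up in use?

  75 → roll 1 (new)  [load 75/140]
  60 → roll 1  [load 135/140]
  105 → roll 2 (new)  [load 105/140]
  130 → roll 3 (new)  [load 130/140]
  65 → roll 4 (new)  [load 65/140]
  125 → roll 5 (new)  [load 125/140]
  85 → roll 6 (new)  [load 85/140]
  90 → roll 7 (new)  [load 90/140]
  20 → roll 2  [load 125/140]
  120 → roll 8 (new)  [load 120/140]
  35 → roll 7  [load 125/140]
  125 → roll 9 (new)  [load 125/140]
9 paper rolls opened.

9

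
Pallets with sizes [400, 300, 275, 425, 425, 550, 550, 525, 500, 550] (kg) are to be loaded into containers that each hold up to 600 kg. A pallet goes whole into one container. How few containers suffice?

Total = 550 + 550 + 550 + 525 + 500 + 425 + 425 + 400 + 300 + 275 = 4500 kg.
Lower bound: ⌈4500/600⌉ = 8 containers.
A packing using 9 containers:
  container 1: 550 = 550
  container 2: 550 = 550
  container 3: 550 = 550
  container 4: 525 = 525
  container 5: 500 = 500
  container 6: 425 = 425
  container 7: 425 = 425
  container 8: 400 = 400
  container 9: 300 + 275 = 575
No arrangement into 8 containers stays within capacity, so 9 is optimal.

9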